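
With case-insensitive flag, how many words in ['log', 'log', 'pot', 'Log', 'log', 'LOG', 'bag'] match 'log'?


Case-insensitive matching: compare each word's lowercase form to 'log'.
  'log' -> lower='log' -> MATCH
  'log' -> lower='log' -> MATCH
  'pot' -> lower='pot' -> no
  'Log' -> lower='log' -> MATCH
  'log' -> lower='log' -> MATCH
  'LOG' -> lower='log' -> MATCH
  'bag' -> lower='bag' -> no
Matches: ['log', 'log', 'Log', 'log', 'LOG']
Count: 5

5


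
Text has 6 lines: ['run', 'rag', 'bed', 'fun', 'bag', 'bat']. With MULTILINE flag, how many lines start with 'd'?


With MULTILINE flag, ^ matches the start of each line.
Lines: ['run', 'rag', 'bed', 'fun', 'bag', 'bat']
Checking which lines start with 'd':
  Line 1: 'run' -> no
  Line 2: 'rag' -> no
  Line 3: 'bed' -> no
  Line 4: 'fun' -> no
  Line 5: 'bag' -> no
  Line 6: 'bat' -> no
Matching lines: []
Count: 0

0


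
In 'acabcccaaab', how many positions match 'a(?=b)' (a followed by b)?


Lookahead 'a(?=b)' matches 'a' only when followed by 'b'.
String: 'acabcccaaab'
Checking each position where char is 'a':
  pos 0: 'a' -> no (next='c')
  pos 2: 'a' -> MATCH (next='b')
  pos 7: 'a' -> no (next='a')
  pos 8: 'a' -> no (next='a')
  pos 9: 'a' -> MATCH (next='b')
Matching positions: [2, 9]
Count: 2

2


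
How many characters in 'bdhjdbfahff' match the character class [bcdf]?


Character class [bcdf] matches any of: {b, c, d, f}
Scanning string 'bdhjdbfahff' character by character:
  pos 0: 'b' -> MATCH
  pos 1: 'd' -> MATCH
  pos 2: 'h' -> no
  pos 3: 'j' -> no
  pos 4: 'd' -> MATCH
  pos 5: 'b' -> MATCH
  pos 6: 'f' -> MATCH
  pos 7: 'a' -> no
  pos 8: 'h' -> no
  pos 9: 'f' -> MATCH
  pos 10: 'f' -> MATCH
Total matches: 7

7


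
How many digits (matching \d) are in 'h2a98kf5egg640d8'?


\d matches any digit 0-9.
Scanning 'h2a98kf5egg640d8':
  pos 1: '2' -> DIGIT
  pos 3: '9' -> DIGIT
  pos 4: '8' -> DIGIT
  pos 7: '5' -> DIGIT
  pos 11: '6' -> DIGIT
  pos 12: '4' -> DIGIT
  pos 13: '0' -> DIGIT
  pos 15: '8' -> DIGIT
Digits found: ['2', '9', '8', '5', '6', '4', '0', '8']
Total: 8

8


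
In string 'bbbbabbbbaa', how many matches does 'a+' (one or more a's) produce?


Pattern 'a+' matches one or more consecutive a's.
String: 'bbbbabbbbaa'
Scanning for runs of a:
  Match 1: 'a' (length 1)
  Match 2: 'aa' (length 2)
Total matches: 2

2


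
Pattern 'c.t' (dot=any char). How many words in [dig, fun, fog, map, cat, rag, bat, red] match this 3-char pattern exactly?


Pattern 'c.t' means: starts with 'c', any single char, ends with 't'.
Checking each word (must be exactly 3 chars):
  'dig' (len=3): no
  'fun' (len=3): no
  'fog' (len=3): no
  'map' (len=3): no
  'cat' (len=3): MATCH
  'rag' (len=3): no
  'bat' (len=3): no
  'red' (len=3): no
Matching words: ['cat']
Total: 1

1


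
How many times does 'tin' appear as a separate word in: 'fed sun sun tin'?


Scanning each word for exact match 'tin':
  Word 1: 'fed' -> no
  Word 2: 'sun' -> no
  Word 3: 'sun' -> no
  Word 4: 'tin' -> MATCH
Total matches: 1

1


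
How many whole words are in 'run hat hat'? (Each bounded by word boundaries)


Word boundaries (\b) mark the start/end of each word.
Text: 'run hat hat'
Splitting by whitespace:
  Word 1: 'run'
  Word 2: 'hat'
  Word 3: 'hat'
Total whole words: 3

3


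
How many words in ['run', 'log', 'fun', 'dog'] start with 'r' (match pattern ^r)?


Pattern ^r anchors to start of word. Check which words begin with 'r':
  'run' -> MATCH (starts with 'r')
  'log' -> no
  'fun' -> no
  'dog' -> no
Matching words: ['run']
Count: 1

1


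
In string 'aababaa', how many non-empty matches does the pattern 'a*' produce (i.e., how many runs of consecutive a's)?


Pattern 'a*' matches zero or more a's. We want non-empty runs of consecutive a's.
String: 'aababaa'
Walking through the string to find runs of a's:
  Run 1: positions 0-1 -> 'aa'
  Run 2: positions 3-3 -> 'a'
  Run 3: positions 5-6 -> 'aa'
Non-empty runs found: ['aa', 'a', 'aa']
Count: 3

3


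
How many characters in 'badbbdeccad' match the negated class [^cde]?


Negated class [^cde] matches any char NOT in {c, d, e}
Scanning 'badbbdeccad':
  pos 0: 'b' -> MATCH
  pos 1: 'a' -> MATCH
  pos 2: 'd' -> no (excluded)
  pos 3: 'b' -> MATCH
  pos 4: 'b' -> MATCH
  pos 5: 'd' -> no (excluded)
  pos 6: 'e' -> no (excluded)
  pos 7: 'c' -> no (excluded)
  pos 8: 'c' -> no (excluded)
  pos 9: 'a' -> MATCH
  pos 10: 'd' -> no (excluded)
Total matches: 5

5


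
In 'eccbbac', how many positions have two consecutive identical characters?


Looking for consecutive identical characters in 'eccbbac':
  pos 0-1: 'e' vs 'c' -> different
  pos 1-2: 'c' vs 'c' -> MATCH ('cc')
  pos 2-3: 'c' vs 'b' -> different
  pos 3-4: 'b' vs 'b' -> MATCH ('bb')
  pos 4-5: 'b' vs 'a' -> different
  pos 5-6: 'a' vs 'c' -> different
Consecutive identical pairs: ['cc', 'bb']
Count: 2

2


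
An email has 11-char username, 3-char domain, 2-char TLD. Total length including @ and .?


An email address has format: username@domain.tld
Username length: 11
'@' character: 1
Domain length: 3
'.' character: 1
TLD length: 2
Total = 11 + 1 + 3 + 1 + 2 = 18

18


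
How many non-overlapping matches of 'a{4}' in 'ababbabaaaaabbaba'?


Pattern 'a{4}' matches exactly 4 consecutive a's (greedy, non-overlapping).
String: 'ababbabaaaaabbaba'
Scanning for runs of a's:
  Run at pos 0: 'a' (length 1) -> 0 match(es)
  Run at pos 2: 'a' (length 1) -> 0 match(es)
  Run at pos 5: 'a' (length 1) -> 0 match(es)
  Run at pos 7: 'aaaaa' (length 5) -> 1 match(es)
  Run at pos 14: 'a' (length 1) -> 0 match(es)
  Run at pos 16: 'a' (length 1) -> 0 match(es)
Matches found: ['aaaa']
Total: 1

1


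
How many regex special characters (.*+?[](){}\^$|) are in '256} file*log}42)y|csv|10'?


Regex special characters are: . * + ? [ ] ( ) { } \ ^ $ |
Scanning '256} file*log}42)y|csv|10':
  pos 3: '}' -> SPECIAL
  pos 9: '*' -> SPECIAL
  pos 13: '}' -> SPECIAL
  pos 16: ')' -> SPECIAL
  pos 18: '|' -> SPECIAL
  pos 22: '|' -> SPECIAL
Special chars found: ['}', '*', '}', ')', '|', '|']
Total: 6

6


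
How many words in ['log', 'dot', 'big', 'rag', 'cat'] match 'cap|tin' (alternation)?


Alternation 'cap|tin' matches either 'cap' or 'tin'.
Checking each word:
  'log' -> no
  'dot' -> no
  'big' -> no
  'rag' -> no
  'cat' -> no
Matches: []
Count: 0

0


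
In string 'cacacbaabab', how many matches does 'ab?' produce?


Pattern 'ab?' matches 'a' optionally followed by 'b'.
String: 'cacacbaabab'
Scanning left to right for 'a' then checking next char:
  Match 1: 'a' (a not followed by b)
  Match 2: 'a' (a not followed by b)
  Match 3: 'a' (a not followed by b)
  Match 4: 'ab' (a followed by b)
  Match 5: 'ab' (a followed by b)
Total matches: 5

5


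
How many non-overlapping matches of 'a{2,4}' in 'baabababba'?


Pattern 'a{2,4}' matches between 2 and 4 consecutive a's (greedy).
String: 'baabababba'
Finding runs of a's and applying greedy matching:
  Run at pos 1: 'aa' (length 2)
  Run at pos 4: 'a' (length 1)
  Run at pos 6: 'a' (length 1)
  Run at pos 9: 'a' (length 1)
Matches: ['aa']
Count: 1

1


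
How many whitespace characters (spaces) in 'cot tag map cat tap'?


\s matches whitespace characters (spaces, tabs, etc.).
Text: 'cot tag map cat tap'
This text has 5 words separated by spaces.
Number of spaces = number of words - 1 = 5 - 1 = 4

4


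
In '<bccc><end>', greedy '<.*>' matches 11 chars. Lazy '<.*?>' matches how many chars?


Greedy '<.*>' tries to match as MUCH as possible.
Lazy '<.*?>' tries to match as LITTLE as possible.

String: '<bccc><end>'
Greedy '<.*>' starts at first '<' and extends to the LAST '>': '<bccc><end>' (11 chars)
Lazy '<.*?>' starts at first '<' and stops at the FIRST '>': '<bccc>' (6 chars)

6


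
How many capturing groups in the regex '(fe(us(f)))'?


To count capturing groups, count each '(' that starts a group.
Pattern: '(fe(us(f)))'
Walking through the pattern:
  Position 0: '(' -> group #1
  Position 3: '(' -> group #2
  Position 6: '(' -> group #3
Total capturing groups: 3

3


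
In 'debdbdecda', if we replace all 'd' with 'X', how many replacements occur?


re.sub('d', 'X', text) replaces every occurrence of 'd' with 'X'.
Text: 'debdbdecda'
Scanning for 'd':
  pos 0: 'd' -> replacement #1
  pos 3: 'd' -> replacement #2
  pos 5: 'd' -> replacement #3
  pos 8: 'd' -> replacement #4
Total replacements: 4

4


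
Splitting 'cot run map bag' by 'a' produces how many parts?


Splitting by 'a' breaks the string at each occurrence of the separator.
Text: 'cot run map bag'
Parts after split:
  Part 1: 'cot run m'
  Part 2: 'p b'
  Part 3: 'g'
Total parts: 3

3


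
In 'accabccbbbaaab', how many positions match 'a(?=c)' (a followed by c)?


Lookahead 'a(?=c)' matches 'a' only when followed by 'c'.
String: 'accabccbbbaaab'
Checking each position where char is 'a':
  pos 0: 'a' -> MATCH (next='c')
  pos 3: 'a' -> no (next='b')
  pos 10: 'a' -> no (next='a')
  pos 11: 'a' -> no (next='a')
  pos 12: 'a' -> no (next='b')
Matching positions: [0]
Count: 1

1


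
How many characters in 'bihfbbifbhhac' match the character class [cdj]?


Character class [cdj] matches any of: {c, d, j}
Scanning string 'bihfbbifbhhac' character by character:
  pos 0: 'b' -> no
  pos 1: 'i' -> no
  pos 2: 'h' -> no
  pos 3: 'f' -> no
  pos 4: 'b' -> no
  pos 5: 'b' -> no
  pos 6: 'i' -> no
  pos 7: 'f' -> no
  pos 8: 'b' -> no
  pos 9: 'h' -> no
  pos 10: 'h' -> no
  pos 11: 'a' -> no
  pos 12: 'c' -> MATCH
Total matches: 1

1


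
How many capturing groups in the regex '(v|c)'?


To count capturing groups, count each '(' that starts a group.
Pattern: '(v|c)'
Walking through the pattern:
  Position 0: '(' -> group #1
Total capturing groups: 1

1


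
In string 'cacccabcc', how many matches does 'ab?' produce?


Pattern 'ab?' matches 'a' optionally followed by 'b'.
String: 'cacccabcc'
Scanning left to right for 'a' then checking next char:
  Match 1: 'a' (a not followed by b)
  Match 2: 'ab' (a followed by b)
Total matches: 2

2


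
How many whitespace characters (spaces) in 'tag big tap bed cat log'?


\s matches whitespace characters (spaces, tabs, etc.).
Text: 'tag big tap bed cat log'
This text has 6 words separated by spaces.
Number of spaces = number of words - 1 = 6 - 1 = 5

5


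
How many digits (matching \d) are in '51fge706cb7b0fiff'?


\d matches any digit 0-9.
Scanning '51fge706cb7b0fiff':
  pos 0: '5' -> DIGIT
  pos 1: '1' -> DIGIT
  pos 5: '7' -> DIGIT
  pos 6: '0' -> DIGIT
  pos 7: '6' -> DIGIT
  pos 10: '7' -> DIGIT
  pos 12: '0' -> DIGIT
Digits found: ['5', '1', '7', '0', '6', '7', '0']
Total: 7

7


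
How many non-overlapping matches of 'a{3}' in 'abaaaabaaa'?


Pattern 'a{3}' matches exactly 3 consecutive a's (greedy, non-overlapping).
String: 'abaaaabaaa'
Scanning for runs of a's:
  Run at pos 0: 'a' (length 1) -> 0 match(es)
  Run at pos 2: 'aaaa' (length 4) -> 1 match(es)
  Run at pos 7: 'aaa' (length 3) -> 1 match(es)
Matches found: ['aaa', 'aaa']
Total: 2

2


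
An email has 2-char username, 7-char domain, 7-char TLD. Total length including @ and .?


An email address has format: username@domain.tld
Username length: 2
'@' character: 1
Domain length: 7
'.' character: 1
TLD length: 7
Total = 2 + 1 + 7 + 1 + 7 = 18

18


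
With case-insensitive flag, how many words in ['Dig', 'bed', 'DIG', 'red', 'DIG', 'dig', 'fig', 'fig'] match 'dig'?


Case-insensitive matching: compare each word's lowercase form to 'dig'.
  'Dig' -> lower='dig' -> MATCH
  'bed' -> lower='bed' -> no
  'DIG' -> lower='dig' -> MATCH
  'red' -> lower='red' -> no
  'DIG' -> lower='dig' -> MATCH
  'dig' -> lower='dig' -> MATCH
  'fig' -> lower='fig' -> no
  'fig' -> lower='fig' -> no
Matches: ['Dig', 'DIG', 'DIG', 'dig']
Count: 4

4


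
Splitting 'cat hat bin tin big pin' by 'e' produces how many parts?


Splitting by 'e' breaks the string at each occurrence of the separator.
Text: 'cat hat bin tin big pin'
Parts after split:
  Part 1: 'cat hat bin tin big pin'
Total parts: 1

1


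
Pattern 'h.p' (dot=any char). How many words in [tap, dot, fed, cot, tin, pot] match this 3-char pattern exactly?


Pattern 'h.p' means: starts with 'h', any single char, ends with 'p'.
Checking each word (must be exactly 3 chars):
  'tap' (len=3): no
  'dot' (len=3): no
  'fed' (len=3): no
  'cot' (len=3): no
  'tin' (len=3): no
  'pot' (len=3): no
Matching words: []
Total: 0

0


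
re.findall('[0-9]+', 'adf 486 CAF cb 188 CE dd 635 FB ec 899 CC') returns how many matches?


Pattern '[0-9]+' finds one or more digits.
Text: 'adf 486 CAF cb 188 CE dd 635 FB ec 899 CC'
Scanning for matches:
  Match 1: '486'
  Match 2: '188'
  Match 3: '635'
  Match 4: '899'
Total matches: 4

4


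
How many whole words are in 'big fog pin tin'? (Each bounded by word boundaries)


Word boundaries (\b) mark the start/end of each word.
Text: 'big fog pin tin'
Splitting by whitespace:
  Word 1: 'big'
  Word 2: 'fog'
  Word 3: 'pin'
  Word 4: 'tin'
Total whole words: 4

4


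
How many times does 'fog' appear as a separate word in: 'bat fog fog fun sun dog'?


Scanning each word for exact match 'fog':
  Word 1: 'bat' -> no
  Word 2: 'fog' -> MATCH
  Word 3: 'fog' -> MATCH
  Word 4: 'fun' -> no
  Word 5: 'sun' -> no
  Word 6: 'dog' -> no
Total matches: 2

2


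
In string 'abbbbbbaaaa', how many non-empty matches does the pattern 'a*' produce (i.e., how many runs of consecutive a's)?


Pattern 'a*' matches zero or more a's. We want non-empty runs of consecutive a's.
String: 'abbbbbbaaaa'
Walking through the string to find runs of a's:
  Run 1: positions 0-0 -> 'a'
  Run 2: positions 7-10 -> 'aaaa'
Non-empty runs found: ['a', 'aaaa']
Count: 2

2


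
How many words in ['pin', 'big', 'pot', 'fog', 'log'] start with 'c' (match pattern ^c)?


Pattern ^c anchors to start of word. Check which words begin with 'c':
  'pin' -> no
  'big' -> no
  'pot' -> no
  'fog' -> no
  'log' -> no
Matching words: []
Count: 0

0


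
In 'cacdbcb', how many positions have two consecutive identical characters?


Looking for consecutive identical characters in 'cacdbcb':
  pos 0-1: 'c' vs 'a' -> different
  pos 1-2: 'a' vs 'c' -> different
  pos 2-3: 'c' vs 'd' -> different
  pos 3-4: 'd' vs 'b' -> different
  pos 4-5: 'b' vs 'c' -> different
  pos 5-6: 'c' vs 'b' -> different
Consecutive identical pairs: []
Count: 0

0


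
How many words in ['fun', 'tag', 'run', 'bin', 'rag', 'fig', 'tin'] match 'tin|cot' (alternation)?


Alternation 'tin|cot' matches either 'tin' or 'cot'.
Checking each word:
  'fun' -> no
  'tag' -> no
  'run' -> no
  'bin' -> no
  'rag' -> no
  'fig' -> no
  'tin' -> MATCH
Matches: ['tin']
Count: 1

1


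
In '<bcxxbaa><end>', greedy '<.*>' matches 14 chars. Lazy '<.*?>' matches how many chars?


Greedy '<.*>' tries to match as MUCH as possible.
Lazy '<.*?>' tries to match as LITTLE as possible.

String: '<bcxxbaa><end>'
Greedy '<.*>' starts at first '<' and extends to the LAST '>': '<bcxxbaa><end>' (14 chars)
Lazy '<.*?>' starts at first '<' and stops at the FIRST '>': '<bcxxbaa>' (9 chars)

9


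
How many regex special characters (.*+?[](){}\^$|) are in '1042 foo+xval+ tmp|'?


Regex special characters are: . * + ? [ ] ( ) { } \ ^ $ |
Scanning '1042 foo+xval+ tmp|':
  pos 8: '+' -> SPECIAL
  pos 13: '+' -> SPECIAL
  pos 18: '|' -> SPECIAL
Special chars found: ['+', '+', '|']
Total: 3

3


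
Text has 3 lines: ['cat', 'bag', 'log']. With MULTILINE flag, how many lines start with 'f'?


With MULTILINE flag, ^ matches the start of each line.
Lines: ['cat', 'bag', 'log']
Checking which lines start with 'f':
  Line 1: 'cat' -> no
  Line 2: 'bag' -> no
  Line 3: 'log' -> no
Matching lines: []
Count: 0

0


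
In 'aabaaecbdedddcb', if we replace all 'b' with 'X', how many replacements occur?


re.sub('b', 'X', text) replaces every occurrence of 'b' with 'X'.
Text: 'aabaaecbdedddcb'
Scanning for 'b':
  pos 2: 'b' -> replacement #1
  pos 7: 'b' -> replacement #2
  pos 14: 'b' -> replacement #3
Total replacements: 3

3


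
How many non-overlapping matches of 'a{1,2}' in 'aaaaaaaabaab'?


Pattern 'a{1,2}' matches between 1 and 2 consecutive a's (greedy).
String: 'aaaaaaaabaab'
Finding runs of a's and applying greedy matching:
  Run at pos 0: 'aaaaaaaa' (length 8)
  Run at pos 9: 'aa' (length 2)
Matches: ['aa', 'aa', 'aa', 'aa', 'aa']
Count: 5

5


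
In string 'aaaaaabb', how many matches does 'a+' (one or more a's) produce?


Pattern 'a+' matches one or more consecutive a's.
String: 'aaaaaabb'
Scanning for runs of a:
  Match 1: 'aaaaaa' (length 6)
Total matches: 1

1


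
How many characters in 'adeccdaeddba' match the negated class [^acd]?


Negated class [^acd] matches any char NOT in {a, c, d}
Scanning 'adeccdaeddba':
  pos 0: 'a' -> no (excluded)
  pos 1: 'd' -> no (excluded)
  pos 2: 'e' -> MATCH
  pos 3: 'c' -> no (excluded)
  pos 4: 'c' -> no (excluded)
  pos 5: 'd' -> no (excluded)
  pos 6: 'a' -> no (excluded)
  pos 7: 'e' -> MATCH
  pos 8: 'd' -> no (excluded)
  pos 9: 'd' -> no (excluded)
  pos 10: 'b' -> MATCH
  pos 11: 'a' -> no (excluded)
Total matches: 3

3


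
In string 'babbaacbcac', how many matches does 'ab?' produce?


Pattern 'ab?' matches 'a' optionally followed by 'b'.
String: 'babbaacbcac'
Scanning left to right for 'a' then checking next char:
  Match 1: 'ab' (a followed by b)
  Match 2: 'a' (a not followed by b)
  Match 3: 'a' (a not followed by b)
  Match 4: 'a' (a not followed by b)
Total matches: 4

4


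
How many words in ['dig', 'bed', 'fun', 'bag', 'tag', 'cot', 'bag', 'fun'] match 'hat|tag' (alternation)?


Alternation 'hat|tag' matches either 'hat' or 'tag'.
Checking each word:
  'dig' -> no
  'bed' -> no
  'fun' -> no
  'bag' -> no
  'tag' -> MATCH
  'cot' -> no
  'bag' -> no
  'fun' -> no
Matches: ['tag']
Count: 1

1


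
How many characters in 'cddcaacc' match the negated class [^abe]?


Negated class [^abe] matches any char NOT in {a, b, e}
Scanning 'cddcaacc':
  pos 0: 'c' -> MATCH
  pos 1: 'd' -> MATCH
  pos 2: 'd' -> MATCH
  pos 3: 'c' -> MATCH
  pos 4: 'a' -> no (excluded)
  pos 5: 'a' -> no (excluded)
  pos 6: 'c' -> MATCH
  pos 7: 'c' -> MATCH
Total matches: 6

6


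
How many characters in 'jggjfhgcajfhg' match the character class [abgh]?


Character class [abgh] matches any of: {a, b, g, h}
Scanning string 'jggjfhgcajfhg' character by character:
  pos 0: 'j' -> no
  pos 1: 'g' -> MATCH
  pos 2: 'g' -> MATCH
  pos 3: 'j' -> no
  pos 4: 'f' -> no
  pos 5: 'h' -> MATCH
  pos 6: 'g' -> MATCH
  pos 7: 'c' -> no
  pos 8: 'a' -> MATCH
  pos 9: 'j' -> no
  pos 10: 'f' -> no
  pos 11: 'h' -> MATCH
  pos 12: 'g' -> MATCH
Total matches: 7

7


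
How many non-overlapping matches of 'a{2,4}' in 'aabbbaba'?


Pattern 'a{2,4}' matches between 2 and 4 consecutive a's (greedy).
String: 'aabbbaba'
Finding runs of a's and applying greedy matching:
  Run at pos 0: 'aa' (length 2)
  Run at pos 5: 'a' (length 1)
  Run at pos 7: 'a' (length 1)
Matches: ['aa']
Count: 1

1


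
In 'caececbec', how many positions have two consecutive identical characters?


Looking for consecutive identical characters in 'caececbec':
  pos 0-1: 'c' vs 'a' -> different
  pos 1-2: 'a' vs 'e' -> different
  pos 2-3: 'e' vs 'c' -> different
  pos 3-4: 'c' vs 'e' -> different
  pos 4-5: 'e' vs 'c' -> different
  pos 5-6: 'c' vs 'b' -> different
  pos 6-7: 'b' vs 'e' -> different
  pos 7-8: 'e' vs 'c' -> different
Consecutive identical pairs: []
Count: 0

0


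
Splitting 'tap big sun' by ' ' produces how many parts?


Splitting by ' ' breaks the string at each occurrence of the separator.
Text: 'tap big sun'
Parts after split:
  Part 1: 'tap'
  Part 2: 'big'
  Part 3: 'sun'
Total parts: 3

3


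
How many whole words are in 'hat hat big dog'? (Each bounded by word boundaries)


Word boundaries (\b) mark the start/end of each word.
Text: 'hat hat big dog'
Splitting by whitespace:
  Word 1: 'hat'
  Word 2: 'hat'
  Word 3: 'big'
  Word 4: 'dog'
Total whole words: 4

4


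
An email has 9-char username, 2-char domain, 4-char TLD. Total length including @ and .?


An email address has format: username@domain.tld
Username length: 9
'@' character: 1
Domain length: 2
'.' character: 1
TLD length: 4
Total = 9 + 1 + 2 + 1 + 4 = 17

17


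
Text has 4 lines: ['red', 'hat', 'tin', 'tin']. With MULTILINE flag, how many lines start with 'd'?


With MULTILINE flag, ^ matches the start of each line.
Lines: ['red', 'hat', 'tin', 'tin']
Checking which lines start with 'd':
  Line 1: 'red' -> no
  Line 2: 'hat' -> no
  Line 3: 'tin' -> no
  Line 4: 'tin' -> no
Matching lines: []
Count: 0

0


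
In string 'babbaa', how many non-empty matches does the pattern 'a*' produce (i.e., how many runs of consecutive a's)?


Pattern 'a*' matches zero or more a's. We want non-empty runs of consecutive a's.
String: 'babbaa'
Walking through the string to find runs of a's:
  Run 1: positions 1-1 -> 'a'
  Run 2: positions 4-5 -> 'aa'
Non-empty runs found: ['a', 'aa']
Count: 2

2


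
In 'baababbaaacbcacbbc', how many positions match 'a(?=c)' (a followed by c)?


Lookahead 'a(?=c)' matches 'a' only when followed by 'c'.
String: 'baababbaaacbcacbbc'
Checking each position where char is 'a':
  pos 1: 'a' -> no (next='a')
  pos 2: 'a' -> no (next='b')
  pos 4: 'a' -> no (next='b')
  pos 7: 'a' -> no (next='a')
  pos 8: 'a' -> no (next='a')
  pos 9: 'a' -> MATCH (next='c')
  pos 13: 'a' -> MATCH (next='c')
Matching positions: [9, 13]
Count: 2

2


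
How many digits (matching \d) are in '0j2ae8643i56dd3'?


\d matches any digit 0-9.
Scanning '0j2ae8643i56dd3':
  pos 0: '0' -> DIGIT
  pos 2: '2' -> DIGIT
  pos 5: '8' -> DIGIT
  pos 6: '6' -> DIGIT
  pos 7: '4' -> DIGIT
  pos 8: '3' -> DIGIT
  pos 10: '5' -> DIGIT
  pos 11: '6' -> DIGIT
  pos 14: '3' -> DIGIT
Digits found: ['0', '2', '8', '6', '4', '3', '5', '6', '3']
Total: 9

9


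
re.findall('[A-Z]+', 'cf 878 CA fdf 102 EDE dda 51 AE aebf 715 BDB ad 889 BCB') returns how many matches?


Pattern '[A-Z]+' finds one or more uppercase letters.
Text: 'cf 878 CA fdf 102 EDE dda 51 AE aebf 715 BDB ad 889 BCB'
Scanning for matches:
  Match 1: 'CA'
  Match 2: 'EDE'
  Match 3: 'AE'
  Match 4: 'BDB'
  Match 5: 'BCB'
Total matches: 5

5


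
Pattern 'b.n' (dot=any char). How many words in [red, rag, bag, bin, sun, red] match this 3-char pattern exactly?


Pattern 'b.n' means: starts with 'b', any single char, ends with 'n'.
Checking each word (must be exactly 3 chars):
  'red' (len=3): no
  'rag' (len=3): no
  'bag' (len=3): no
  'bin' (len=3): MATCH
  'sun' (len=3): no
  'red' (len=3): no
Matching words: ['bin']
Total: 1

1


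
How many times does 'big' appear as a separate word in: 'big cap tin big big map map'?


Scanning each word for exact match 'big':
  Word 1: 'big' -> MATCH
  Word 2: 'cap' -> no
  Word 3: 'tin' -> no
  Word 4: 'big' -> MATCH
  Word 5: 'big' -> MATCH
  Word 6: 'map' -> no
  Word 7: 'map' -> no
Total matches: 3

3


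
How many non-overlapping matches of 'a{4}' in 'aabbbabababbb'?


Pattern 'a{4}' matches exactly 4 consecutive a's (greedy, non-overlapping).
String: 'aabbbabababbb'
Scanning for runs of a's:
  Run at pos 0: 'aa' (length 2) -> 0 match(es)
  Run at pos 5: 'a' (length 1) -> 0 match(es)
  Run at pos 7: 'a' (length 1) -> 0 match(es)
  Run at pos 9: 'a' (length 1) -> 0 match(es)
Matches found: []
Total: 0

0


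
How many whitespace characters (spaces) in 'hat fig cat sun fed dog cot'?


\s matches whitespace characters (spaces, tabs, etc.).
Text: 'hat fig cat sun fed dog cot'
This text has 7 words separated by spaces.
Number of spaces = number of words - 1 = 7 - 1 = 6

6


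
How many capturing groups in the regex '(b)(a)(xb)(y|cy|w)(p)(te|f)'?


To count capturing groups, count each '(' that starts a group.
Pattern: '(b)(a)(xb)(y|cy|w)(p)(te|f)'
Walking through the pattern:
  Position 0: '(' -> group #1
  Position 3: '(' -> group #2
  Position 6: '(' -> group #3
  Position 10: '(' -> group #4
  Position 18: '(' -> group #5
  Position 21: '(' -> group #6
Total capturing groups: 6

6


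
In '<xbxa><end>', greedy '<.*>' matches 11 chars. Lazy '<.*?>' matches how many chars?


Greedy '<.*>' tries to match as MUCH as possible.
Lazy '<.*?>' tries to match as LITTLE as possible.

String: '<xbxa><end>'
Greedy '<.*>' starts at first '<' and extends to the LAST '>': '<xbxa><end>' (11 chars)
Lazy '<.*?>' starts at first '<' and stops at the FIRST '>': '<xbxa>' (6 chars)

6


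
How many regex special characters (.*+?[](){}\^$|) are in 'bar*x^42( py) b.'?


Regex special characters are: . * + ? [ ] ( ) { } \ ^ $ |
Scanning 'bar*x^42( py) b.':
  pos 3: '*' -> SPECIAL
  pos 5: '^' -> SPECIAL
  pos 8: '(' -> SPECIAL
  pos 12: ')' -> SPECIAL
  pos 15: '.' -> SPECIAL
Special chars found: ['*', '^', '(', ')', '.']
Total: 5

5


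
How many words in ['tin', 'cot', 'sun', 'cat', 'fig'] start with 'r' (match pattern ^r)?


Pattern ^r anchors to start of word. Check which words begin with 'r':
  'tin' -> no
  'cot' -> no
  'sun' -> no
  'cat' -> no
  'fig' -> no
Matching words: []
Count: 0

0


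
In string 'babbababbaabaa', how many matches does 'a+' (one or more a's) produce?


Pattern 'a+' matches one or more consecutive a's.
String: 'babbababbaabaa'
Scanning for runs of a:
  Match 1: 'a' (length 1)
  Match 2: 'a' (length 1)
  Match 3: 'a' (length 1)
  Match 4: 'aa' (length 2)
  Match 5: 'aa' (length 2)
Total matches: 5

5


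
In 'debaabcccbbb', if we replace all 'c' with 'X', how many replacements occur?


re.sub('c', 'X', text) replaces every occurrence of 'c' with 'X'.
Text: 'debaabcccbbb'
Scanning for 'c':
  pos 6: 'c' -> replacement #1
  pos 7: 'c' -> replacement #2
  pos 8: 'c' -> replacement #3
Total replacements: 3

3


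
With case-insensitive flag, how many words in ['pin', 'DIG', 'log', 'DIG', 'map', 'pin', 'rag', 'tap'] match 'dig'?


Case-insensitive matching: compare each word's lowercase form to 'dig'.
  'pin' -> lower='pin' -> no
  'DIG' -> lower='dig' -> MATCH
  'log' -> lower='log' -> no
  'DIG' -> lower='dig' -> MATCH
  'map' -> lower='map' -> no
  'pin' -> lower='pin' -> no
  'rag' -> lower='rag' -> no
  'tap' -> lower='tap' -> no
Matches: ['DIG', 'DIG']
Count: 2

2


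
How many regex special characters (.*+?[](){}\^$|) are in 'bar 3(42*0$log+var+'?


Regex special characters are: . * + ? [ ] ( ) { } \ ^ $ |
Scanning 'bar 3(42*0$log+var+':
  pos 5: '(' -> SPECIAL
  pos 8: '*' -> SPECIAL
  pos 10: '$' -> SPECIAL
  pos 14: '+' -> SPECIAL
  pos 18: '+' -> SPECIAL
Special chars found: ['(', '*', '$', '+', '+']
Total: 5

5


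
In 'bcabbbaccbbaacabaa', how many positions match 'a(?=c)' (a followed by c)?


Lookahead 'a(?=c)' matches 'a' only when followed by 'c'.
String: 'bcabbbaccbbaacabaa'
Checking each position where char is 'a':
  pos 2: 'a' -> no (next='b')
  pos 6: 'a' -> MATCH (next='c')
  pos 11: 'a' -> no (next='a')
  pos 12: 'a' -> MATCH (next='c')
  pos 14: 'a' -> no (next='b')
  pos 16: 'a' -> no (next='a')
Matching positions: [6, 12]
Count: 2

2


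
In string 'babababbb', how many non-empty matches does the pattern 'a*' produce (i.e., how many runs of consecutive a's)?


Pattern 'a*' matches zero or more a's. We want non-empty runs of consecutive a's.
String: 'babababbb'
Walking through the string to find runs of a's:
  Run 1: positions 1-1 -> 'a'
  Run 2: positions 3-3 -> 'a'
  Run 3: positions 5-5 -> 'a'
Non-empty runs found: ['a', 'a', 'a']
Count: 3

3


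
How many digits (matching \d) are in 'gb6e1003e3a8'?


\d matches any digit 0-9.
Scanning 'gb6e1003e3a8':
  pos 2: '6' -> DIGIT
  pos 4: '1' -> DIGIT
  pos 5: '0' -> DIGIT
  pos 6: '0' -> DIGIT
  pos 7: '3' -> DIGIT
  pos 9: '3' -> DIGIT
  pos 11: '8' -> DIGIT
Digits found: ['6', '1', '0', '0', '3', '3', '8']
Total: 7

7


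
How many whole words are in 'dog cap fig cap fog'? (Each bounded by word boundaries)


Word boundaries (\b) mark the start/end of each word.
Text: 'dog cap fig cap fog'
Splitting by whitespace:
  Word 1: 'dog'
  Word 2: 'cap'
  Word 3: 'fig'
  Word 4: 'cap'
  Word 5: 'fog'
Total whole words: 5

5


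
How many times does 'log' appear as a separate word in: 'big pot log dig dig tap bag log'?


Scanning each word for exact match 'log':
  Word 1: 'big' -> no
  Word 2: 'pot' -> no
  Word 3: 'log' -> MATCH
  Word 4: 'dig' -> no
  Word 5: 'dig' -> no
  Word 6: 'tap' -> no
  Word 7: 'bag' -> no
  Word 8: 'log' -> MATCH
Total matches: 2

2


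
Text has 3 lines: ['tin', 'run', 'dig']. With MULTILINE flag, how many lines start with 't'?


With MULTILINE flag, ^ matches the start of each line.
Lines: ['tin', 'run', 'dig']
Checking which lines start with 't':
  Line 1: 'tin' -> MATCH
  Line 2: 'run' -> no
  Line 3: 'dig' -> no
Matching lines: ['tin']
Count: 1

1


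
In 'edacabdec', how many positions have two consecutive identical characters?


Looking for consecutive identical characters in 'edacabdec':
  pos 0-1: 'e' vs 'd' -> different
  pos 1-2: 'd' vs 'a' -> different
  pos 2-3: 'a' vs 'c' -> different
  pos 3-4: 'c' vs 'a' -> different
  pos 4-5: 'a' vs 'b' -> different
  pos 5-6: 'b' vs 'd' -> different
  pos 6-7: 'd' vs 'e' -> different
  pos 7-8: 'e' vs 'c' -> different
Consecutive identical pairs: []
Count: 0

0


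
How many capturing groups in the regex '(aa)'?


To count capturing groups, count each '(' that starts a group.
Pattern: '(aa)'
Walking through the pattern:
  Position 0: '(' -> group #1
Total capturing groups: 1

1


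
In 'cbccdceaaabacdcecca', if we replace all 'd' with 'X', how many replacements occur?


re.sub('d', 'X', text) replaces every occurrence of 'd' with 'X'.
Text: 'cbccdceaaabacdcecca'
Scanning for 'd':
  pos 4: 'd' -> replacement #1
  pos 13: 'd' -> replacement #2
Total replacements: 2

2


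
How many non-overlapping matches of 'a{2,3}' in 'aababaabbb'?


Pattern 'a{2,3}' matches between 2 and 3 consecutive a's (greedy).
String: 'aababaabbb'
Finding runs of a's and applying greedy matching:
  Run at pos 0: 'aa' (length 2)
  Run at pos 3: 'a' (length 1)
  Run at pos 5: 'aa' (length 2)
Matches: ['aa', 'aa']
Count: 2

2


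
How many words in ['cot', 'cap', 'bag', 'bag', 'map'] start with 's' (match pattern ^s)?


Pattern ^s anchors to start of word. Check which words begin with 's':
  'cot' -> no
  'cap' -> no
  'bag' -> no
  'bag' -> no
  'map' -> no
Matching words: []
Count: 0

0


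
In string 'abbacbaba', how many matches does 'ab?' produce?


Pattern 'ab?' matches 'a' optionally followed by 'b'.
String: 'abbacbaba'
Scanning left to right for 'a' then checking next char:
  Match 1: 'ab' (a followed by b)
  Match 2: 'a' (a not followed by b)
  Match 3: 'ab' (a followed by b)
  Match 4: 'a' (a not followed by b)
Total matches: 4

4


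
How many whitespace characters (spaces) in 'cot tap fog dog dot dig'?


\s matches whitespace characters (spaces, tabs, etc.).
Text: 'cot tap fog dog dot dig'
This text has 6 words separated by spaces.
Number of spaces = number of words - 1 = 6 - 1 = 5

5


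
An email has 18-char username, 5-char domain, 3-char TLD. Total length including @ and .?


An email address has format: username@domain.tld
Username length: 18
'@' character: 1
Domain length: 5
'.' character: 1
TLD length: 3
Total = 18 + 1 + 5 + 1 + 3 = 28

28


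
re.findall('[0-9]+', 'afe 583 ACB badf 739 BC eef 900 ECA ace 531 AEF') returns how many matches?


Pattern '[0-9]+' finds one or more digits.
Text: 'afe 583 ACB badf 739 BC eef 900 ECA ace 531 AEF'
Scanning for matches:
  Match 1: '583'
  Match 2: '739'
  Match 3: '900'
  Match 4: '531'
Total matches: 4

4


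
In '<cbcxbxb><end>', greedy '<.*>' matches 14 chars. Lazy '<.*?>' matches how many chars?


Greedy '<.*>' tries to match as MUCH as possible.
Lazy '<.*?>' tries to match as LITTLE as possible.

String: '<cbcxbxb><end>'
Greedy '<.*>' starts at first '<' and extends to the LAST '>': '<cbcxbxb><end>' (14 chars)
Lazy '<.*?>' starts at first '<' and stops at the FIRST '>': '<cbcxbxb>' (9 chars)

9


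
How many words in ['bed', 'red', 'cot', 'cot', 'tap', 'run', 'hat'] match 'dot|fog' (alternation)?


Alternation 'dot|fog' matches either 'dot' or 'fog'.
Checking each word:
  'bed' -> no
  'red' -> no
  'cot' -> no
  'cot' -> no
  'tap' -> no
  'run' -> no
  'hat' -> no
Matches: []
Count: 0

0


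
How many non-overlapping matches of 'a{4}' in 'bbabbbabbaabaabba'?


Pattern 'a{4}' matches exactly 4 consecutive a's (greedy, non-overlapping).
String: 'bbabbbabbaabaabba'
Scanning for runs of a's:
  Run at pos 2: 'a' (length 1) -> 0 match(es)
  Run at pos 6: 'a' (length 1) -> 0 match(es)
  Run at pos 9: 'aa' (length 2) -> 0 match(es)
  Run at pos 12: 'aa' (length 2) -> 0 match(es)
  Run at pos 16: 'a' (length 1) -> 0 match(es)
Matches found: []
Total: 0

0


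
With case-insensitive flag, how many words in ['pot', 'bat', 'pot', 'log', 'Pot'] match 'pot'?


Case-insensitive matching: compare each word's lowercase form to 'pot'.
  'pot' -> lower='pot' -> MATCH
  'bat' -> lower='bat' -> no
  'pot' -> lower='pot' -> MATCH
  'log' -> lower='log' -> no
  'Pot' -> lower='pot' -> MATCH
Matches: ['pot', 'pot', 'Pot']
Count: 3

3


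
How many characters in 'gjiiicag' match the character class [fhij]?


Character class [fhij] matches any of: {f, h, i, j}
Scanning string 'gjiiicag' character by character:
  pos 0: 'g' -> no
  pos 1: 'j' -> MATCH
  pos 2: 'i' -> MATCH
  pos 3: 'i' -> MATCH
  pos 4: 'i' -> MATCH
  pos 5: 'c' -> no
  pos 6: 'a' -> no
  pos 7: 'g' -> no
Total matches: 4

4


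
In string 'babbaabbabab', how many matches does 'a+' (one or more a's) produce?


Pattern 'a+' matches one or more consecutive a's.
String: 'babbaabbabab'
Scanning for runs of a:
  Match 1: 'a' (length 1)
  Match 2: 'aa' (length 2)
  Match 3: 'a' (length 1)
  Match 4: 'a' (length 1)
Total matches: 4

4


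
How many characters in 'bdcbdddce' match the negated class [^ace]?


Negated class [^ace] matches any char NOT in {a, c, e}
Scanning 'bdcbdddce':
  pos 0: 'b' -> MATCH
  pos 1: 'd' -> MATCH
  pos 2: 'c' -> no (excluded)
  pos 3: 'b' -> MATCH
  pos 4: 'd' -> MATCH
  pos 5: 'd' -> MATCH
  pos 6: 'd' -> MATCH
  pos 7: 'c' -> no (excluded)
  pos 8: 'e' -> no (excluded)
Total matches: 6

6


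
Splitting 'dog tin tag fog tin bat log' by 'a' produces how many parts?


Splitting by 'a' breaks the string at each occurrence of the separator.
Text: 'dog tin tag fog tin bat log'
Parts after split:
  Part 1: 'dog tin t'
  Part 2: 'g fog tin b'
  Part 3: 't log'
Total parts: 3

3


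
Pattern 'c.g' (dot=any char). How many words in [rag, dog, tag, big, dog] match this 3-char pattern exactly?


Pattern 'c.g' means: starts with 'c', any single char, ends with 'g'.
Checking each word (must be exactly 3 chars):
  'rag' (len=3): no
  'dog' (len=3): no
  'tag' (len=3): no
  'big' (len=3): no
  'dog' (len=3): no
Matching words: []
Total: 0

0


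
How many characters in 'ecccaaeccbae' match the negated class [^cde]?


Negated class [^cde] matches any char NOT in {c, d, e}
Scanning 'ecccaaeccbae':
  pos 0: 'e' -> no (excluded)
  pos 1: 'c' -> no (excluded)
  pos 2: 'c' -> no (excluded)
  pos 3: 'c' -> no (excluded)
  pos 4: 'a' -> MATCH
  pos 5: 'a' -> MATCH
  pos 6: 'e' -> no (excluded)
  pos 7: 'c' -> no (excluded)
  pos 8: 'c' -> no (excluded)
  pos 9: 'b' -> MATCH
  pos 10: 'a' -> MATCH
  pos 11: 'e' -> no (excluded)
Total matches: 4

4


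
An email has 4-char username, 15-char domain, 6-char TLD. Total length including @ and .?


An email address has format: username@domain.tld
Username length: 4
'@' character: 1
Domain length: 15
'.' character: 1
TLD length: 6
Total = 4 + 1 + 15 + 1 + 6 = 27

27


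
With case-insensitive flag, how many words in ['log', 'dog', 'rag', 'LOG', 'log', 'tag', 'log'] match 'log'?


Case-insensitive matching: compare each word's lowercase form to 'log'.
  'log' -> lower='log' -> MATCH
  'dog' -> lower='dog' -> no
  'rag' -> lower='rag' -> no
  'LOG' -> lower='log' -> MATCH
  'log' -> lower='log' -> MATCH
  'tag' -> lower='tag' -> no
  'log' -> lower='log' -> MATCH
Matches: ['log', 'LOG', 'log', 'log']
Count: 4

4


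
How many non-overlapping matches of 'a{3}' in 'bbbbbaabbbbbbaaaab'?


Pattern 'a{3}' matches exactly 3 consecutive a's (greedy, non-overlapping).
String: 'bbbbbaabbbbbbaaaab'
Scanning for runs of a's:
  Run at pos 5: 'aa' (length 2) -> 0 match(es)
  Run at pos 13: 'aaaa' (length 4) -> 1 match(es)
Matches found: ['aaa']
Total: 1

1


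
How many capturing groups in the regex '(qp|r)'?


To count capturing groups, count each '(' that starts a group.
Pattern: '(qp|r)'
Walking through the pattern:
  Position 0: '(' -> group #1
Total capturing groups: 1

1


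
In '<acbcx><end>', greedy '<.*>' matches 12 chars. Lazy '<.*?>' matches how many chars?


Greedy '<.*>' tries to match as MUCH as possible.
Lazy '<.*?>' tries to match as LITTLE as possible.

String: '<acbcx><end>'
Greedy '<.*>' starts at first '<' and extends to the LAST '>': '<acbcx><end>' (12 chars)
Lazy '<.*?>' starts at first '<' and stops at the FIRST '>': '<acbcx>' (7 chars)

7


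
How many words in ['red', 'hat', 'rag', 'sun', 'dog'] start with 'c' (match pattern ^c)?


Pattern ^c anchors to start of word. Check which words begin with 'c':
  'red' -> no
  'hat' -> no
  'rag' -> no
  'sun' -> no
  'dog' -> no
Matching words: []
Count: 0

0


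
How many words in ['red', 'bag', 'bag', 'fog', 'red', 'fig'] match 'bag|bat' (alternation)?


Alternation 'bag|bat' matches either 'bag' or 'bat'.
Checking each word:
  'red' -> no
  'bag' -> MATCH
  'bag' -> MATCH
  'fog' -> no
  'red' -> no
  'fig' -> no
Matches: ['bag', 'bag']
Count: 2

2


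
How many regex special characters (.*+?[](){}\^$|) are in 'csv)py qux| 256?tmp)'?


Regex special characters are: . * + ? [ ] ( ) { } \ ^ $ |
Scanning 'csv)py qux| 256?tmp)':
  pos 3: ')' -> SPECIAL
  pos 10: '|' -> SPECIAL
  pos 15: '?' -> SPECIAL
  pos 19: ')' -> SPECIAL
Special chars found: [')', '|', '?', ')']
Total: 4

4


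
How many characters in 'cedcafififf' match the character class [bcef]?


Character class [bcef] matches any of: {b, c, e, f}
Scanning string 'cedcafififf' character by character:
  pos 0: 'c' -> MATCH
  pos 1: 'e' -> MATCH
  pos 2: 'd' -> no
  pos 3: 'c' -> MATCH
  pos 4: 'a' -> no
  pos 5: 'f' -> MATCH
  pos 6: 'i' -> no
  pos 7: 'f' -> MATCH
  pos 8: 'i' -> no
  pos 9: 'f' -> MATCH
  pos 10: 'f' -> MATCH
Total matches: 7

7


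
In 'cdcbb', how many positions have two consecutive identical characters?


Looking for consecutive identical characters in 'cdcbb':
  pos 0-1: 'c' vs 'd' -> different
  pos 1-2: 'd' vs 'c' -> different
  pos 2-3: 'c' vs 'b' -> different
  pos 3-4: 'b' vs 'b' -> MATCH ('bb')
Consecutive identical pairs: ['bb']
Count: 1

1


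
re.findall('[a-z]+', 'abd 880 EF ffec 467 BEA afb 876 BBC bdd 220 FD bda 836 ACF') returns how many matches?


Pattern '[a-z]+' finds one or more lowercase letters.
Text: 'abd 880 EF ffec 467 BEA afb 876 BBC bdd 220 FD bda 836 ACF'
Scanning for matches:
  Match 1: 'abd'
  Match 2: 'ffec'
  Match 3: 'afb'
  Match 4: 'bdd'
  Match 5: 'bda'
Total matches: 5

5


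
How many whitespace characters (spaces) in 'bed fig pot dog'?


\s matches whitespace characters (spaces, tabs, etc.).
Text: 'bed fig pot dog'
This text has 4 words separated by spaces.
Number of spaces = number of words - 1 = 4 - 1 = 3

3


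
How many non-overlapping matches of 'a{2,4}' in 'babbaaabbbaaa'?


Pattern 'a{2,4}' matches between 2 and 4 consecutive a's (greedy).
String: 'babbaaabbbaaa'
Finding runs of a's and applying greedy matching:
  Run at pos 1: 'a' (length 1)
  Run at pos 4: 'aaa' (length 3)
  Run at pos 10: 'aaa' (length 3)
Matches: ['aaa', 'aaa']
Count: 2

2


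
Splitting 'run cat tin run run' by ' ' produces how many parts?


Splitting by ' ' breaks the string at each occurrence of the separator.
Text: 'run cat tin run run'
Parts after split:
  Part 1: 'run'
  Part 2: 'cat'
  Part 3: 'tin'
  Part 4: 'run'
  Part 5: 'run'
Total parts: 5

5
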